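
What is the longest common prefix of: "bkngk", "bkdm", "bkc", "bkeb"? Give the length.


Words: bkngk, bkdm, bkc, bkeb
  Position 0: all 'b' => match
  Position 1: all 'k' => match
  Position 2: ('n', 'd', 'c', 'e') => mismatch, stop
LCP = "bk" (length 2)

2


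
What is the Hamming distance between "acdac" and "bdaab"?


Comparing "acdac" and "bdaab" position by position:
  Position 0: 'a' vs 'b' => differ
  Position 1: 'c' vs 'd' => differ
  Position 2: 'd' vs 'a' => differ
  Position 3: 'a' vs 'a' => same
  Position 4: 'c' vs 'b' => differ
Total differences (Hamming distance): 4

4


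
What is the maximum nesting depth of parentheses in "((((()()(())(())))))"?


Input: "((((()()(())(())))))"
Tracking depth:
  Position 0 '(': depth becomes 1
  Position 1 '(': depth becomes 2
  Position 2 '(': depth becomes 3
  Position 3 '(': depth becomes 4
  Position 4 '(': depth becomes 5
  Position 5 ')': depth becomes 4
  Position 6 '(': depth becomes 5
  Position 7 ')': depth becomes 4
  Position 8 '(': depth becomes 5
  Position 9 '(': depth becomes 6
  Position 10 ')': depth becomes 5
  Position 11 ')': depth becomes 4
  Position 12 '(': depth becomes 5
  Position 13 '(': depth becomes 6
  Position 14 ')': depth becomes 5
  Position 15 ')': depth becomes 4
  Position 16 ')': depth becomes 3
  Position 17 ')': depth becomes 2
  Position 18 ')': depth becomes 1
  Position 19 ')': depth becomes 0
Maximum depth reached: 6

6


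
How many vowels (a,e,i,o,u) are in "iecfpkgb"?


Input: iecfpkgb
Checking each character:
  'i' at position 0: vowel (running total: 1)
  'e' at position 1: vowel (running total: 2)
  'c' at position 2: consonant
  'f' at position 3: consonant
  'p' at position 4: consonant
  'k' at position 5: consonant
  'g' at position 6: consonant
  'b' at position 7: consonant
Total vowels: 2

2


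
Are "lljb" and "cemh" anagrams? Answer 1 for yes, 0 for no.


Strings: "lljb", "cemh"
Sorted first:  bjll
Sorted second: cehm
Differ at position 0: 'b' vs 'c' => not anagrams

0


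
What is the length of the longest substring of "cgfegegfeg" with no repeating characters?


Input: "cgfegegfeg"
Sliding window (track last position of each char):
  Position 0 ('c'): window [0,0] length 1 -- new best
  Position 1 ('g'): window [0,1] length 2 -- new best
  Position 2 ('f'): window [0,2] length 3 -- new best
  Position 3 ('e'): window [0,3] length 4 -- new best
  Position 4 ('g'): repeat (last at 1), move window start to 2
  Position 4 ('g'): window [2,4] length 3
  Position 5 ('e'): repeat (last at 3), move window start to 4
  Position 5 ('e'): window [4,5] length 2
  Position 6 ('g'): repeat (last at 4), move window start to 5
  Position 6 ('g'): window [5,6] length 2
  Position 7 ('f'): window [5,7] length 3
  Position 8 ('e'): repeat (last at 5), move window start to 6
  Position 8 ('e'): window [6,8] length 3
  Position 9 ('g'): repeat (last at 6), move window start to 7
  Position 9 ('g'): window [7,9] length 3
Longest substring with no repeats: "cgfe" with length 4

4


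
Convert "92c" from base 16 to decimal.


Input: "92c" in base 16
Positional expansion:
  Digit '9' (value 9) x 16^2 = 2304
  Digit '2' (value 2) x 16^1 = 32
  Digit 'c' (value 12) x 16^0 = 12
Sum = 2348

2348


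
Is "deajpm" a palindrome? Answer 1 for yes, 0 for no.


Input: deajpm
Reversed: mpjaed
  Compare pos 0 ('d') with pos 5 ('m'): MISMATCH
  Compare pos 1 ('e') with pos 4 ('p'): MISMATCH
  Compare pos 2 ('a') with pos 3 ('j'): MISMATCH
Result: not a palindrome

0


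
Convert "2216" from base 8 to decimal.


Input: "2216" in base 8
Positional expansion:
  Digit '2' (value 2) x 8^3 = 1024
  Digit '2' (value 2) x 8^2 = 128
  Digit '1' (value 1) x 8^1 = 8
  Digit '6' (value 6) x 8^0 = 6
Sum = 1166

1166


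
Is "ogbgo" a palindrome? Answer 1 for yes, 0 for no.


Input: ogbgo
Reversed: ogbgo
  Compare pos 0 ('o') with pos 4 ('o'): match
  Compare pos 1 ('g') with pos 3 ('g'): match
Result: palindrome

1


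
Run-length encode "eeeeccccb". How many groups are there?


Input: eeeeccccb
Scanning for consecutive runs:
  Group 1: 'e' x 4 (positions 0-3)
  Group 2: 'c' x 4 (positions 4-7)
  Group 3: 'b' x 1 (positions 8-8)
Total groups: 3

3


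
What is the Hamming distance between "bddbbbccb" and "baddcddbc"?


Comparing "bddbbbccb" and "baddcddbc" position by position:
  Position 0: 'b' vs 'b' => same
  Position 1: 'd' vs 'a' => differ
  Position 2: 'd' vs 'd' => same
  Position 3: 'b' vs 'd' => differ
  Position 4: 'b' vs 'c' => differ
  Position 5: 'b' vs 'd' => differ
  Position 6: 'c' vs 'd' => differ
  Position 7: 'c' vs 'b' => differ
  Position 8: 'b' vs 'c' => differ
Total differences (Hamming distance): 7

7


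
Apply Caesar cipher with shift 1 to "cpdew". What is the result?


Caesar cipher: shift "cpdew" by 1
  'c' (pos 2) + 1 = pos 3 = 'd'
  'p' (pos 15) + 1 = pos 16 = 'q'
  'd' (pos 3) + 1 = pos 4 = 'e'
  'e' (pos 4) + 1 = pos 5 = 'f'
  'w' (pos 22) + 1 = pos 23 = 'x'
Result: dqefx

dqefx


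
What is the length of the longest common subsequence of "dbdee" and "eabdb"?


LCS of "dbdee" and "eabdb"
DP table:
           e    a    b    d    b
      0    0    0    0    0    0
  d   0    0    0    0    1    1
  b   0    0    0    1    1    2
  d   0    0    0    1    2    2
  e   0    1    1    1    2    2
  e   0    1    1    1    2    2
LCS length = dp[5][5] = 2

2


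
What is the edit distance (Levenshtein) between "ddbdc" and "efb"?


Computing edit distance: "ddbdc" -> "efb"
DP table:
           e    f    b
      0    1    2    3
  d   1    1    2    3
  d   2    2    2    3
  b   3    3    3    2
  d   4    4    4    3
  c   5    5    5    4
Edit distance = dp[5][3] = 4

4


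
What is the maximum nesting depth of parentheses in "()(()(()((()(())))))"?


Input: "()(()(()((()(())))))"
Tracking depth:
  Position 0 '(': depth becomes 1
  Position 1 ')': depth becomes 0
  Position 2 '(': depth becomes 1
  Position 3 '(': depth becomes 2
  Position 4 ')': depth becomes 1
  Position 5 '(': depth becomes 2
  Position 6 '(': depth becomes 3
  Position 7 ')': depth becomes 2
  Position 8 '(': depth becomes 3
  Position 9 '(': depth becomes 4
  Position 10 '(': depth becomes 5
  Position 11 ')': depth becomes 4
  Position 12 '(': depth becomes 5
  Position 13 '(': depth becomes 6
  Position 14 ')': depth becomes 5
  Position 15 ')': depth becomes 4
  Position 16 ')': depth becomes 3
  Position 17 ')': depth becomes 2
  Position 18 ')': depth becomes 1
  Position 19 ')': depth becomes 0
Maximum depth reached: 6

6


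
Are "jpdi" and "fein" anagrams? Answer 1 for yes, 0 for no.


Strings: "jpdi", "fein"
Sorted first:  dijp
Sorted second: efin
Differ at position 0: 'd' vs 'e' => not anagrams

0


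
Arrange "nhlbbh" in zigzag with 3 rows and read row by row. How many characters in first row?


Zigzag "nhlbbh" into 3 rows:
Placing characters:
  'n' => row 0
  'h' => row 1
  'l' => row 2
  'b' => row 1
  'b' => row 0
  'h' => row 1
Rows:
  Row 0: "nb"
  Row 1: "hbh"
  Row 2: "l"
First row length: 2

2


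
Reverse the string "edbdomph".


Input: edbdomph
Reading characters right to left:
  Position 7: 'h'
  Position 6: 'p'
  Position 5: 'm'
  Position 4: 'o'
  Position 3: 'd'
  Position 2: 'b'
  Position 1: 'd'
  Position 0: 'e'
Reversed: hpmodbde

hpmodbde


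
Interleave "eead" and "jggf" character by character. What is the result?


Interleaving "eead" and "jggf":
  Position 0: 'e' from first, 'j' from second => "ej"
  Position 1: 'e' from first, 'g' from second => "eg"
  Position 2: 'a' from first, 'g' from second => "ag"
  Position 3: 'd' from first, 'f' from second => "df"
Result: ejegagdf

ejegagdf


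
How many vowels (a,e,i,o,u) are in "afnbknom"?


Input: afnbknom
Checking each character:
  'a' at position 0: vowel (running total: 1)
  'f' at position 1: consonant
  'n' at position 2: consonant
  'b' at position 3: consonant
  'k' at position 4: consonant
  'n' at position 5: consonant
  'o' at position 6: vowel (running total: 2)
  'm' at position 7: consonant
Total vowels: 2

2


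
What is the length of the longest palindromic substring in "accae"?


Input: "accae"
Checking substrings for palindromes:
  [0:4] "acca" (len 4) => palindrome
  [1:3] "cc" (len 2) => palindrome
Longest palindromic substring: "acca" with length 4

4


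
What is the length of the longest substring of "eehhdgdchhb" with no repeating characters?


Input: "eehhdgdchhb"
Sliding window (track last position of each char):
  Position 0 ('e'): window [0,0] length 1 -- new best
  Position 1 ('e'): repeat (last at 0), move window start to 1
  Position 1 ('e'): window [1,1] length 1
  Position 2 ('h'): window [1,2] length 2 -- new best
  Position 3 ('h'): repeat (last at 2), move window start to 3
  Position 3 ('h'): window [3,3] length 1
  Position 4 ('d'): window [3,4] length 2
  Position 5 ('g'): window [3,5] length 3 -- new best
  Position 6 ('d'): repeat (last at 4), move window start to 5
  Position 6 ('d'): window [5,6] length 2
  Position 7 ('c'): window [5,7] length 3
  Position 8 ('h'): window [5,8] length 4 -- new best
  Position 9 ('h'): repeat (last at 8), move window start to 9
  Position 9 ('h'): window [9,9] length 1
  Position 10 ('b'): window [9,10] length 2
Longest substring with no repeats: "gdch" with length 4

4


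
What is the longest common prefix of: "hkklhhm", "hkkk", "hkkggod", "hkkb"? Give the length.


Words: hkklhhm, hkkk, hkkggod, hkkb
  Position 0: all 'h' => match
  Position 1: all 'k' => match
  Position 2: all 'k' => match
  Position 3: ('l', 'k', 'g', 'b') => mismatch, stop
LCP = "hkk" (length 3)

3


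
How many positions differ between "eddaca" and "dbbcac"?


Comparing "eddaca" and "dbbcac" position by position:
  Position 0: 'e' vs 'd' => DIFFER
  Position 1: 'd' vs 'b' => DIFFER
  Position 2: 'd' vs 'b' => DIFFER
  Position 3: 'a' vs 'c' => DIFFER
  Position 4: 'c' vs 'a' => DIFFER
  Position 5: 'a' vs 'c' => DIFFER
Positions that differ: 6

6


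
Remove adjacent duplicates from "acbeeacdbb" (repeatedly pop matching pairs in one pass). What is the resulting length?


Input: acbeeacdbb
Stack-based adjacent duplicate removal:
  Read 'a': push. Stack: a
  Read 'c': push. Stack: ac
  Read 'b': push. Stack: acb
  Read 'e': push. Stack: acbe
  Read 'e': matches stack top 'e' => pop. Stack: acb
  Read 'a': push. Stack: acba
  Read 'c': push. Stack: acbac
  Read 'd': push. Stack: acbacd
  Read 'b': push. Stack: acbacdb
  Read 'b': matches stack top 'b' => pop. Stack: acbacd
Final stack: "acbacd" (length 6)

6


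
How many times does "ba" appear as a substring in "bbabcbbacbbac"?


Searching for "ba" in "bbabcbbacbbac"
Scanning each position:
  Position 0: "bb" => no
  Position 1: "ba" => MATCH
  Position 2: "ab" => no
  Position 3: "bc" => no
  Position 4: "cb" => no
  Position 5: "bb" => no
  Position 6: "ba" => MATCH
  Position 7: "ac" => no
  Position 8: "cb" => no
  Position 9: "bb" => no
  Position 10: "ba" => MATCH
  Position 11: "ac" => no
Total occurrences: 3

3


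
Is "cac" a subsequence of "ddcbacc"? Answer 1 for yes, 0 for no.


Check if "cac" is a subsequence of "ddcbacc"
Greedy scan:
  Position 0 ('d'): no match needed
  Position 1 ('d'): no match needed
  Position 2 ('c'): matches sub[0] = 'c'
  Position 3 ('b'): no match needed
  Position 4 ('a'): matches sub[1] = 'a'
  Position 5 ('c'): matches sub[2] = 'c'
  Position 6 ('c'): no match needed
All 3 characters matched => is a subsequence

1


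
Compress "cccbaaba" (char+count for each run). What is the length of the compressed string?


Input: cccbaaba
Runs:
  'c' x 3 => "c3"
  'b' x 1 => "b1"
  'a' x 2 => "a2"
  'b' x 1 => "b1"
  'a' x 1 => "a1"
Compressed: "c3b1a2b1a1"
Compressed length: 10

10


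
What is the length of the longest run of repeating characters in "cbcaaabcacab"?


Input: "cbcaaabcacab"
Scanning for longest run:
  Position 1 ('b'): new char, reset run to 1
  Position 2 ('c'): new char, reset run to 1
  Position 3 ('a'): new char, reset run to 1
  Position 4 ('a'): continues run of 'a', length=2
  Position 5 ('a'): continues run of 'a', length=3
  Position 6 ('b'): new char, reset run to 1
  Position 7 ('c'): new char, reset run to 1
  Position 8 ('a'): new char, reset run to 1
  Position 9 ('c'): new char, reset run to 1
  Position 10 ('a'): new char, reset run to 1
  Position 11 ('b'): new char, reset run to 1
Longest run: 'a' with length 3

3


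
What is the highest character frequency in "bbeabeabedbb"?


Input: bbeabeabedbb
Character counts:
  'a': 2
  'b': 6
  'd': 1
  'e': 3
Maximum frequency: 6

6


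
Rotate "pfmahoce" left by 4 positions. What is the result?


Input: "pfmahoce", rotate left by 4
First 4 characters: "pfma"
Remaining characters: "hoce"
Concatenate remaining + first: "hoce" + "pfma" = "hocepfma"

hocepfma


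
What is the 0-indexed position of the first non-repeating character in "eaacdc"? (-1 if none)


Input: eaacdc
Character frequencies:
  'a': 2
  'c': 2
  'd': 1
  'e': 1
Scanning left to right for freq == 1:
  Position 0 ('e'): unique! => answer = 0

0


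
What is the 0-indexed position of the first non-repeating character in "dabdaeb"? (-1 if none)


Input: dabdaeb
Character frequencies:
  'a': 2
  'b': 2
  'd': 2
  'e': 1
Scanning left to right for freq == 1:
  Position 0 ('d'): freq=2, skip
  Position 1 ('a'): freq=2, skip
  Position 2 ('b'): freq=2, skip
  Position 3 ('d'): freq=2, skip
  Position 4 ('a'): freq=2, skip
  Position 5 ('e'): unique! => answer = 5

5


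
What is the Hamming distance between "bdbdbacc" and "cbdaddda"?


Comparing "bdbdbacc" and "cbdaddda" position by position:
  Position 0: 'b' vs 'c' => differ
  Position 1: 'd' vs 'b' => differ
  Position 2: 'b' vs 'd' => differ
  Position 3: 'd' vs 'a' => differ
  Position 4: 'b' vs 'd' => differ
  Position 5: 'a' vs 'd' => differ
  Position 6: 'c' vs 'd' => differ
  Position 7: 'c' vs 'a' => differ
Total differences (Hamming distance): 8

8


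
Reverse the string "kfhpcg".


Input: kfhpcg
Reading characters right to left:
  Position 5: 'g'
  Position 4: 'c'
  Position 3: 'p'
  Position 2: 'h'
  Position 1: 'f'
  Position 0: 'k'
Reversed: gcphfk

gcphfk


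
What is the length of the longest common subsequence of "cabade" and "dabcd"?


LCS of "cabade" and "dabcd"
DP table:
           d    a    b    c    d
      0    0    0    0    0    0
  c   0    0    0    0    1    1
  a   0    0    1    1    1    1
  b   0    0    1    2    2    2
  a   0    0    1    2    2    2
  d   0    1    1    2    2    3
  e   0    1    1    2    2    3
LCS length = dp[6][5] = 3

3


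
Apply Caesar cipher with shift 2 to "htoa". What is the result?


Caesar cipher: shift "htoa" by 2
  'h' (pos 7) + 2 = pos 9 = 'j'
  't' (pos 19) + 2 = pos 21 = 'v'
  'o' (pos 14) + 2 = pos 16 = 'q'
  'a' (pos 0) + 2 = pos 2 = 'c'
Result: jvqc

jvqc


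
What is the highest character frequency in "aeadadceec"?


Input: aeadadceec
Character counts:
  'a': 3
  'c': 2
  'd': 2
  'e': 3
Maximum frequency: 3

3


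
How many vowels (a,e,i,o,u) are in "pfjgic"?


Input: pfjgic
Checking each character:
  'p' at position 0: consonant
  'f' at position 1: consonant
  'j' at position 2: consonant
  'g' at position 3: consonant
  'i' at position 4: vowel (running total: 1)
  'c' at position 5: consonant
Total vowels: 1

1


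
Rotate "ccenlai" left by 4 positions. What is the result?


Input: "ccenlai", rotate left by 4
First 4 characters: "ccen"
Remaining characters: "lai"
Concatenate remaining + first: "lai" + "ccen" = "laiccen"

laiccen


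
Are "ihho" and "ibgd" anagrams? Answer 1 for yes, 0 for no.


Strings: "ihho", "ibgd"
Sorted first:  hhio
Sorted second: bdgi
Differ at position 0: 'h' vs 'b' => not anagrams

0


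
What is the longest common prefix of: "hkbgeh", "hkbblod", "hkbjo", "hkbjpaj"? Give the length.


Words: hkbgeh, hkbblod, hkbjo, hkbjpaj
  Position 0: all 'h' => match
  Position 1: all 'k' => match
  Position 2: all 'b' => match
  Position 3: ('g', 'b', 'j', 'j') => mismatch, stop
LCP = "hkb" (length 3)

3


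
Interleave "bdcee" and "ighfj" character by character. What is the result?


Interleaving "bdcee" and "ighfj":
  Position 0: 'b' from first, 'i' from second => "bi"
  Position 1: 'd' from first, 'g' from second => "dg"
  Position 2: 'c' from first, 'h' from second => "ch"
  Position 3: 'e' from first, 'f' from second => "ef"
  Position 4: 'e' from first, 'j' from second => "ej"
Result: bidgchefej

bidgchefej


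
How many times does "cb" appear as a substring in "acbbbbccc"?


Searching for "cb" in "acbbbbccc"
Scanning each position:
  Position 0: "ac" => no
  Position 1: "cb" => MATCH
  Position 2: "bb" => no
  Position 3: "bb" => no
  Position 4: "bb" => no
  Position 5: "bc" => no
  Position 6: "cc" => no
  Position 7: "cc" => no
Total occurrences: 1

1


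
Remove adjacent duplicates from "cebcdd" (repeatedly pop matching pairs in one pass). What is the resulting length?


Input: cebcdd
Stack-based adjacent duplicate removal:
  Read 'c': push. Stack: c
  Read 'e': push. Stack: ce
  Read 'b': push. Stack: ceb
  Read 'c': push. Stack: cebc
  Read 'd': push. Stack: cebcd
  Read 'd': matches stack top 'd' => pop. Stack: cebc
Final stack: "cebc" (length 4)

4


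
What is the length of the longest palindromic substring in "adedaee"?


Input: "adedaee"
Checking substrings for palindromes:
  [0:5] "adeda" (len 5) => palindrome
  [1:4] "ded" (len 3) => palindrome
  [5:7] "ee" (len 2) => palindrome
Longest palindromic substring: "adeda" with length 5

5


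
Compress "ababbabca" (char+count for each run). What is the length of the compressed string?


Input: ababbabca
Runs:
  'a' x 1 => "a1"
  'b' x 1 => "b1"
  'a' x 1 => "a1"
  'b' x 2 => "b2"
  'a' x 1 => "a1"
  'b' x 1 => "b1"
  'c' x 1 => "c1"
  'a' x 1 => "a1"
Compressed: "a1b1a1b2a1b1c1a1"
Compressed length: 16

16


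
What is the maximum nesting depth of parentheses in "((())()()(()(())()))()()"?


Input: "((())()()(()(())()))()()"
Tracking depth:
  Position 0 '(': depth becomes 1
  Position 1 '(': depth becomes 2
  Position 2 '(': depth becomes 3
  Position 3 ')': depth becomes 2
  Position 4 ')': depth becomes 1
  Position 5 '(': depth becomes 2
  Position 6 ')': depth becomes 1
  Position 7 '(': depth becomes 2
  Position 8 ')': depth becomes 1
  Position 9 '(': depth becomes 2
  Position 10 '(': depth becomes 3
  Position 11 ')': depth becomes 2
  Position 12 '(': depth becomes 3
  Position 13 '(': depth becomes 4
  Position 14 ')': depth becomes 3
  Position 15 ')': depth becomes 2
  Position 16 '(': depth becomes 3
  Position 17 ')': depth becomes 2
  Position 18 ')': depth becomes 1
  Position 19 ')': depth becomes 0
  Position 20 '(': depth becomes 1
  Position 21 ')': depth becomes 0
  Position 22 '(': depth becomes 1
  Position 23 ')': depth becomes 0
Maximum depth reached: 4

4


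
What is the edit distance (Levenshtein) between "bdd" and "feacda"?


Computing edit distance: "bdd" -> "feacda"
DP table:
           f    e    a    c    d    a
      0    1    2    3    4    5    6
  b   1    1    2    3    4    5    6
  d   2    2    2    3    4    4    5
  d   3    3    3    3    4    4    5
Edit distance = dp[3][6] = 5

5


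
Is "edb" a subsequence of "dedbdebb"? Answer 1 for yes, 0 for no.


Check if "edb" is a subsequence of "dedbdebb"
Greedy scan:
  Position 0 ('d'): no match needed
  Position 1 ('e'): matches sub[0] = 'e'
  Position 2 ('d'): matches sub[1] = 'd'
  Position 3 ('b'): matches sub[2] = 'b'
  Position 4 ('d'): no match needed
  Position 5 ('e'): no match needed
  Position 6 ('b'): no match needed
  Position 7 ('b'): no match needed
All 3 characters matched => is a subsequence

1


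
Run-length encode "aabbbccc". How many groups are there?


Input: aabbbccc
Scanning for consecutive runs:
  Group 1: 'a' x 2 (positions 0-1)
  Group 2: 'b' x 3 (positions 2-4)
  Group 3: 'c' x 3 (positions 5-7)
Total groups: 3

3


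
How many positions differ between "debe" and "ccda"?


Comparing "debe" and "ccda" position by position:
  Position 0: 'd' vs 'c' => DIFFER
  Position 1: 'e' vs 'c' => DIFFER
  Position 2: 'b' vs 'd' => DIFFER
  Position 3: 'e' vs 'a' => DIFFER
Positions that differ: 4

4


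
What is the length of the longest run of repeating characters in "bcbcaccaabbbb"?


Input: "bcbcaccaabbbb"
Scanning for longest run:
  Position 1 ('c'): new char, reset run to 1
  Position 2 ('b'): new char, reset run to 1
  Position 3 ('c'): new char, reset run to 1
  Position 4 ('a'): new char, reset run to 1
  Position 5 ('c'): new char, reset run to 1
  Position 6 ('c'): continues run of 'c', length=2
  Position 7 ('a'): new char, reset run to 1
  Position 8 ('a'): continues run of 'a', length=2
  Position 9 ('b'): new char, reset run to 1
  Position 10 ('b'): continues run of 'b', length=2
  Position 11 ('b'): continues run of 'b', length=3
  Position 12 ('b'): continues run of 'b', length=4
Longest run: 'b' with length 4

4


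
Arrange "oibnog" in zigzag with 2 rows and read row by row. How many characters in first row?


Zigzag "oibnog" into 2 rows:
Placing characters:
  'o' => row 0
  'i' => row 1
  'b' => row 0
  'n' => row 1
  'o' => row 0
  'g' => row 1
Rows:
  Row 0: "obo"
  Row 1: "ing"
First row length: 3

3


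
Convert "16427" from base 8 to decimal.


Input: "16427" in base 8
Positional expansion:
  Digit '1' (value 1) x 8^4 = 4096
  Digit '6' (value 6) x 8^3 = 3072
  Digit '4' (value 4) x 8^2 = 256
  Digit '2' (value 2) x 8^1 = 16
  Digit '7' (value 7) x 8^0 = 7
Sum = 7447

7447


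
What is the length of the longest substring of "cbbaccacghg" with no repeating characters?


Input: "cbbaccacghg"
Sliding window (track last position of each char):
  Position 0 ('c'): window [0,0] length 1 -- new best
  Position 1 ('b'): window [0,1] length 2 -- new best
  Position 2 ('b'): repeat (last at 1), move window start to 2
  Position 2 ('b'): window [2,2] length 1
  Position 3 ('a'): window [2,3] length 2
  Position 4 ('c'): window [2,4] length 3 -- new best
  Position 5 ('c'): repeat (last at 4), move window start to 5
  Position 5 ('c'): window [5,5] length 1
  Position 6 ('a'): window [5,6] length 2
  Position 7 ('c'): repeat (last at 5), move window start to 6
  Position 7 ('c'): window [6,7] length 2
  Position 8 ('g'): window [6,8] length 3
  Position 9 ('h'): window [6,9] length 4 -- new best
  Position 10 ('g'): repeat (last at 8), move window start to 9
  Position 10 ('g'): window [9,10] length 2
Longest substring with no repeats: "acgh" with length 4

4


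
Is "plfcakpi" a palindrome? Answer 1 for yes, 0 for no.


Input: plfcakpi
Reversed: ipkacflp
  Compare pos 0 ('p') with pos 7 ('i'): MISMATCH
  Compare pos 1 ('l') with pos 6 ('p'): MISMATCH
  Compare pos 2 ('f') with pos 5 ('k'): MISMATCH
  Compare pos 3 ('c') with pos 4 ('a'): MISMATCH
Result: not a palindrome

0


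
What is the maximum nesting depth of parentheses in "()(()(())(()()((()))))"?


Input: "()(()(())(()()((()))))"
Tracking depth:
  Position 0 '(': depth becomes 1
  Position 1 ')': depth becomes 0
  Position 2 '(': depth becomes 1
  Position 3 '(': depth becomes 2
  Position 4 ')': depth becomes 1
  Position 5 '(': depth becomes 2
  Position 6 '(': depth becomes 3
  Position 7 ')': depth becomes 2
  Position 8 ')': depth becomes 1
  Position 9 '(': depth becomes 2
  Position 10 '(': depth becomes 3
  Position 11 ')': depth becomes 2
  Position 12 '(': depth becomes 3
  Position 13 ')': depth becomes 2
  Position 14 '(': depth becomes 3
  Position 15 '(': depth becomes 4
  Position 16 '(': depth becomes 5
  Position 17 ')': depth becomes 4
  Position 18 ')': depth becomes 3
  Position 19 ')': depth becomes 2
  Position 20 ')': depth becomes 1
  Position 21 ')': depth becomes 0
Maximum depth reached: 5

5


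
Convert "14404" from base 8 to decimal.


Input: "14404" in base 8
Positional expansion:
  Digit '1' (value 1) x 8^4 = 4096
  Digit '4' (value 4) x 8^3 = 2048
  Digit '4' (value 4) x 8^2 = 256
  Digit '0' (value 0) x 8^1 = 0
  Digit '4' (value 4) x 8^0 = 4
Sum = 6404

6404


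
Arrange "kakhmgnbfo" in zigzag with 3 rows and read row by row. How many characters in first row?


Zigzag "kakhmgnbfo" into 3 rows:
Placing characters:
  'k' => row 0
  'a' => row 1
  'k' => row 2
  'h' => row 1
  'm' => row 0
  'g' => row 1
  'n' => row 2
  'b' => row 1
  'f' => row 0
  'o' => row 1
Rows:
  Row 0: "kmf"
  Row 1: "ahgbo"
  Row 2: "kn"
First row length: 3

3


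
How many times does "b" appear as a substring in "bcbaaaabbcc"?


Searching for "b" in "bcbaaaabbcc"
Scanning each position:
  Position 0: "b" => MATCH
  Position 1: "c" => no
  Position 2: "b" => MATCH
  Position 3: "a" => no
  Position 4: "a" => no
  Position 5: "a" => no
  Position 6: "a" => no
  Position 7: "b" => MATCH
  Position 8: "b" => MATCH
  Position 9: "c" => no
  Position 10: "c" => no
Total occurrences: 4

4


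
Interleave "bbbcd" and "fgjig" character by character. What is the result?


Interleaving "bbbcd" and "fgjig":
  Position 0: 'b' from first, 'f' from second => "bf"
  Position 1: 'b' from first, 'g' from second => "bg"
  Position 2: 'b' from first, 'j' from second => "bj"
  Position 3: 'c' from first, 'i' from second => "ci"
  Position 4: 'd' from first, 'g' from second => "dg"
Result: bfbgbjcidg

bfbgbjcidg


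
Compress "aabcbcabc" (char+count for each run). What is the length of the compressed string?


Input: aabcbcabc
Runs:
  'a' x 2 => "a2"
  'b' x 1 => "b1"
  'c' x 1 => "c1"
  'b' x 1 => "b1"
  'c' x 1 => "c1"
  'a' x 1 => "a1"
  'b' x 1 => "b1"
  'c' x 1 => "c1"
Compressed: "a2b1c1b1c1a1b1c1"
Compressed length: 16

16


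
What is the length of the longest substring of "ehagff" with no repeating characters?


Input: "ehagff"
Sliding window (track last position of each char):
  Position 0 ('e'): window [0,0] length 1 -- new best
  Position 1 ('h'): window [0,1] length 2 -- new best
  Position 2 ('a'): window [0,2] length 3 -- new best
  Position 3 ('g'): window [0,3] length 4 -- new best
  Position 4 ('f'): window [0,4] length 5 -- new best
  Position 5 ('f'): repeat (last at 4), move window start to 5
  Position 5 ('f'): window [5,5] length 1
Longest substring with no repeats: "ehagf" with length 5

5


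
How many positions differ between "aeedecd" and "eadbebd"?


Comparing "aeedecd" and "eadbebd" position by position:
  Position 0: 'a' vs 'e' => DIFFER
  Position 1: 'e' vs 'a' => DIFFER
  Position 2: 'e' vs 'd' => DIFFER
  Position 3: 'd' vs 'b' => DIFFER
  Position 4: 'e' vs 'e' => same
  Position 5: 'c' vs 'b' => DIFFER
  Position 6: 'd' vs 'd' => same
Positions that differ: 5

5


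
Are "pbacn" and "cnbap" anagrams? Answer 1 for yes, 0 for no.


Strings: "pbacn", "cnbap"
Sorted first:  abcnp
Sorted second: abcnp
Sorted forms match => anagrams

1


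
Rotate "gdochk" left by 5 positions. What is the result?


Input: "gdochk", rotate left by 5
First 5 characters: "gdoch"
Remaining characters: "k"
Concatenate remaining + first: "k" + "gdoch" = "kgdoch"

kgdoch


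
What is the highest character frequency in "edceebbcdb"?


Input: edceebbcdb
Character counts:
  'b': 3
  'c': 2
  'd': 2
  'e': 3
Maximum frequency: 3

3


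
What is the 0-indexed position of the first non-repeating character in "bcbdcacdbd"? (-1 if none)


Input: bcbdcacdbd
Character frequencies:
  'a': 1
  'b': 3
  'c': 3
  'd': 3
Scanning left to right for freq == 1:
  Position 0 ('b'): freq=3, skip
  Position 1 ('c'): freq=3, skip
  Position 2 ('b'): freq=3, skip
  Position 3 ('d'): freq=3, skip
  Position 4 ('c'): freq=3, skip
  Position 5 ('a'): unique! => answer = 5

5


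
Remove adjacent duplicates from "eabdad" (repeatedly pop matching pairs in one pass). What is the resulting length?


Input: eabdad
Stack-based adjacent duplicate removal:
  Read 'e': push. Stack: e
  Read 'a': push. Stack: ea
  Read 'b': push. Stack: eab
  Read 'd': push. Stack: eabd
  Read 'a': push. Stack: eabda
  Read 'd': push. Stack: eabdad
Final stack: "eabdad" (length 6)

6


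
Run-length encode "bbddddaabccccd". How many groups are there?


Input: bbddddaabccccd
Scanning for consecutive runs:
  Group 1: 'b' x 2 (positions 0-1)
  Group 2: 'd' x 4 (positions 2-5)
  Group 3: 'a' x 2 (positions 6-7)
  Group 4: 'b' x 1 (positions 8-8)
  Group 5: 'c' x 4 (positions 9-12)
  Group 6: 'd' x 1 (positions 13-13)
Total groups: 6

6


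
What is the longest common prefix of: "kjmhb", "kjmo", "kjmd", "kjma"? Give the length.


Words: kjmhb, kjmo, kjmd, kjma
  Position 0: all 'k' => match
  Position 1: all 'j' => match
  Position 2: all 'm' => match
  Position 3: ('h', 'o', 'd', 'a') => mismatch, stop
LCP = "kjm" (length 3)

3


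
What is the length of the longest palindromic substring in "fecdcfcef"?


Input: "fecdcfcef"
Checking substrings for palindromes:
  [2:5] "cdc" (len 3) => palindrome
  [4:7] "cfc" (len 3) => palindrome
Longest palindromic substring: "cdc" with length 3

3


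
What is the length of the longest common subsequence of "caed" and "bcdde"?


LCS of "caed" and "bcdde"
DP table:
           b    c    d    d    e
      0    0    0    0    0    0
  c   0    0    1    1    1    1
  a   0    0    1    1    1    1
  e   0    0    1    1    1    2
  d   0    0    1    2    2    2
LCS length = dp[4][5] = 2

2


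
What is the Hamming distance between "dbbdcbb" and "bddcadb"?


Comparing "dbbdcbb" and "bddcadb" position by position:
  Position 0: 'd' vs 'b' => differ
  Position 1: 'b' vs 'd' => differ
  Position 2: 'b' vs 'd' => differ
  Position 3: 'd' vs 'c' => differ
  Position 4: 'c' vs 'a' => differ
  Position 5: 'b' vs 'd' => differ
  Position 6: 'b' vs 'b' => same
Total differences (Hamming distance): 6

6


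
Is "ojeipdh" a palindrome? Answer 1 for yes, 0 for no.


Input: ojeipdh
Reversed: hdpiejo
  Compare pos 0 ('o') with pos 6 ('h'): MISMATCH
  Compare pos 1 ('j') with pos 5 ('d'): MISMATCH
  Compare pos 2 ('e') with pos 4 ('p'): MISMATCH
Result: not a palindrome

0


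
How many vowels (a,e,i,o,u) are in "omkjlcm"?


Input: omkjlcm
Checking each character:
  'o' at position 0: vowel (running total: 1)
  'm' at position 1: consonant
  'k' at position 2: consonant
  'j' at position 3: consonant
  'l' at position 4: consonant
  'c' at position 5: consonant
  'm' at position 6: consonant
Total vowels: 1

1


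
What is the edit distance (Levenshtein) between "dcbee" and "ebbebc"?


Computing edit distance: "dcbee" -> "ebbebc"
DP table:
           e    b    b    e    b    c
      0    1    2    3    4    5    6
  d   1    1    2    3    4    5    6
  c   2    2    2    3    4    5    5
  b   3    3    2    2    3    4    5
  e   4    3    3    3    2    3    4
  e   5    4    4    4    3    3    4
Edit distance = dp[5][6] = 4

4


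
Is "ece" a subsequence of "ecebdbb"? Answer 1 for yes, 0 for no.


Check if "ece" is a subsequence of "ecebdbb"
Greedy scan:
  Position 0 ('e'): matches sub[0] = 'e'
  Position 1 ('c'): matches sub[1] = 'c'
  Position 2 ('e'): matches sub[2] = 'e'
  Position 3 ('b'): no match needed
  Position 4 ('d'): no match needed
  Position 5 ('b'): no match needed
  Position 6 ('b'): no match needed
All 3 characters matched => is a subsequence

1


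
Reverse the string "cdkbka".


Input: cdkbka
Reading characters right to left:
  Position 5: 'a'
  Position 4: 'k'
  Position 3: 'b'
  Position 2: 'k'
  Position 1: 'd'
  Position 0: 'c'
Reversed: akbkdc

akbkdc


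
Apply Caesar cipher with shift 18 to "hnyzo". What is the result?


Caesar cipher: shift "hnyzo" by 18
  'h' (pos 7) + 18 = pos 25 = 'z'
  'n' (pos 13) + 18 = pos 5 = 'f'
  'y' (pos 24) + 18 = pos 16 = 'q'
  'z' (pos 25) + 18 = pos 17 = 'r'
  'o' (pos 14) + 18 = pos 6 = 'g'
Result: zfqrg

zfqrg


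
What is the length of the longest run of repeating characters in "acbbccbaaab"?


Input: "acbbccbaaab"
Scanning for longest run:
  Position 1 ('c'): new char, reset run to 1
  Position 2 ('b'): new char, reset run to 1
  Position 3 ('b'): continues run of 'b', length=2
  Position 4 ('c'): new char, reset run to 1
  Position 5 ('c'): continues run of 'c', length=2
  Position 6 ('b'): new char, reset run to 1
  Position 7 ('a'): new char, reset run to 1
  Position 8 ('a'): continues run of 'a', length=2
  Position 9 ('a'): continues run of 'a', length=3
  Position 10 ('b'): new char, reset run to 1
Longest run: 'a' with length 3

3


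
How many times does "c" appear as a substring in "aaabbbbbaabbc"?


Searching for "c" in "aaabbbbbaabbc"
Scanning each position:
  Position 0: "a" => no
  Position 1: "a" => no
  Position 2: "a" => no
  Position 3: "b" => no
  Position 4: "b" => no
  Position 5: "b" => no
  Position 6: "b" => no
  Position 7: "b" => no
  Position 8: "a" => no
  Position 9: "a" => no
  Position 10: "b" => no
  Position 11: "b" => no
  Position 12: "c" => MATCH
Total occurrences: 1

1


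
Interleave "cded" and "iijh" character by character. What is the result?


Interleaving "cded" and "iijh":
  Position 0: 'c' from first, 'i' from second => "ci"
  Position 1: 'd' from first, 'i' from second => "di"
  Position 2: 'e' from first, 'j' from second => "ej"
  Position 3: 'd' from first, 'h' from second => "dh"
Result: cidiejdh

cidiejdh


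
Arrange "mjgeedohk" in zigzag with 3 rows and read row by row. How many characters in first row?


Zigzag "mjgeedohk" into 3 rows:
Placing characters:
  'm' => row 0
  'j' => row 1
  'g' => row 2
  'e' => row 1
  'e' => row 0
  'd' => row 1
  'o' => row 2
  'h' => row 1
  'k' => row 0
Rows:
  Row 0: "mek"
  Row 1: "jedh"
  Row 2: "go"
First row length: 3

3


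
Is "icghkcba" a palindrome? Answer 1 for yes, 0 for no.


Input: icghkcba
Reversed: abckhgci
  Compare pos 0 ('i') with pos 7 ('a'): MISMATCH
  Compare pos 1 ('c') with pos 6 ('b'): MISMATCH
  Compare pos 2 ('g') with pos 5 ('c'): MISMATCH
  Compare pos 3 ('h') with pos 4 ('k'): MISMATCH
Result: not a palindrome

0


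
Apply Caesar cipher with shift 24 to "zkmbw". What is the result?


Caesar cipher: shift "zkmbw" by 24
  'z' (pos 25) + 24 = pos 23 = 'x'
  'k' (pos 10) + 24 = pos 8 = 'i'
  'm' (pos 12) + 24 = pos 10 = 'k'
  'b' (pos 1) + 24 = pos 25 = 'z'
  'w' (pos 22) + 24 = pos 20 = 'u'
Result: xikzu

xikzu


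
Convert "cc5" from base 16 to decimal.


Input: "cc5" in base 16
Positional expansion:
  Digit 'c' (value 12) x 16^2 = 3072
  Digit 'c' (value 12) x 16^1 = 192
  Digit '5' (value 5) x 16^0 = 5
Sum = 3269

3269


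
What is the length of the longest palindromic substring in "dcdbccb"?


Input: "dcdbccb"
Checking substrings for palindromes:
  [3:7] "bccb" (len 4) => palindrome
  [0:3] "dcd" (len 3) => palindrome
  [4:6] "cc" (len 2) => palindrome
Longest palindromic substring: "bccb" with length 4

4


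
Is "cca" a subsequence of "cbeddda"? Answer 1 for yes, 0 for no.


Check if "cca" is a subsequence of "cbeddda"
Greedy scan:
  Position 0 ('c'): matches sub[0] = 'c'
  Position 1 ('b'): no match needed
  Position 2 ('e'): no match needed
  Position 3 ('d'): no match needed
  Position 4 ('d'): no match needed
  Position 5 ('d'): no match needed
  Position 6 ('a'): no match needed
Only matched 1/3 characters => not a subsequence

0


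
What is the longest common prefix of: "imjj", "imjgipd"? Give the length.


Words: imjj, imjgipd
  Position 0: all 'i' => match
  Position 1: all 'm' => match
  Position 2: all 'j' => match
  Position 3: ('j', 'g') => mismatch, stop
LCP = "imj" (length 3)

3


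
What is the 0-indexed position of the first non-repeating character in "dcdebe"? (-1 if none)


Input: dcdebe
Character frequencies:
  'b': 1
  'c': 1
  'd': 2
  'e': 2
Scanning left to right for freq == 1:
  Position 0 ('d'): freq=2, skip
  Position 1 ('c'): unique! => answer = 1

1


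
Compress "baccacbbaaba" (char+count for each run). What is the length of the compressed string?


Input: baccacbbaaba
Runs:
  'b' x 1 => "b1"
  'a' x 1 => "a1"
  'c' x 2 => "c2"
  'a' x 1 => "a1"
  'c' x 1 => "c1"
  'b' x 2 => "b2"
  'a' x 2 => "a2"
  'b' x 1 => "b1"
  'a' x 1 => "a1"
Compressed: "b1a1c2a1c1b2a2b1a1"
Compressed length: 18

18


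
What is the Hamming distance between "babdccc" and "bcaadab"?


Comparing "babdccc" and "bcaadab" position by position:
  Position 0: 'b' vs 'b' => same
  Position 1: 'a' vs 'c' => differ
  Position 2: 'b' vs 'a' => differ
  Position 3: 'd' vs 'a' => differ
  Position 4: 'c' vs 'd' => differ
  Position 5: 'c' vs 'a' => differ
  Position 6: 'c' vs 'b' => differ
Total differences (Hamming distance): 6

6


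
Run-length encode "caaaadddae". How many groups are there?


Input: caaaadddae
Scanning for consecutive runs:
  Group 1: 'c' x 1 (positions 0-0)
  Group 2: 'a' x 4 (positions 1-4)
  Group 3: 'd' x 3 (positions 5-7)
  Group 4: 'a' x 1 (positions 8-8)
  Group 5: 'e' x 1 (positions 9-9)
Total groups: 5

5


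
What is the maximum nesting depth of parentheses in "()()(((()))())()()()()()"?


Input: "()()(((()))())()()()()()"
Tracking depth:
  Position 0 '(': depth becomes 1
  Position 1 ')': depth becomes 0
  Position 2 '(': depth becomes 1
  Position 3 ')': depth becomes 0
  Position 4 '(': depth becomes 1
  Position 5 '(': depth becomes 2
  Position 6 '(': depth becomes 3
  Position 7 '(': depth becomes 4
  Position 8 ')': depth becomes 3
  Position 9 ')': depth becomes 2
  Position 10 ')': depth becomes 1
  Position 11 '(': depth becomes 2
  Position 12 ')': depth becomes 1
  Position 13 ')': depth becomes 0
  Position 14 '(': depth becomes 1
  Position 15 ')': depth becomes 0
  Position 16 '(': depth becomes 1
  Position 17 ')': depth becomes 0
  Position 18 '(': depth becomes 1
  Position 19 ')': depth becomes 0
  Position 20 '(': depth becomes 1
  Position 21 ')': depth becomes 0
  Position 22 '(': depth becomes 1
  Position 23 ')': depth becomes 0
Maximum depth reached: 4

4


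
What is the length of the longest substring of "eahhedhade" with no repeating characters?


Input: "eahhedhade"
Sliding window (track last position of each char):
  Position 0 ('e'): window [0,0] length 1 -- new best
  Position 1 ('a'): window [0,1] length 2 -- new best
  Position 2 ('h'): window [0,2] length 3 -- new best
  Position 3 ('h'): repeat (last at 2), move window start to 3
  Position 3 ('h'): window [3,3] length 1
  Position 4 ('e'): window [3,4] length 2
  Position 5 ('d'): window [3,5] length 3
  Position 6 ('h'): repeat (last at 3), move window start to 4
  Position 6 ('h'): window [4,6] length 3
  Position 7 ('a'): window [4,7] length 4 -- new best
  Position 8 ('d'): repeat (last at 5), move window start to 6
  Position 8 ('d'): window [6,8] length 3
  Position 9 ('e'): window [6,9] length 4
Longest substring with no repeats: "edha" with length 4

4


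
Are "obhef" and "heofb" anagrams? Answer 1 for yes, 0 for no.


Strings: "obhef", "heofb"
Sorted first:  befho
Sorted second: befho
Sorted forms match => anagrams

1


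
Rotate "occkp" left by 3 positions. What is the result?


Input: "occkp", rotate left by 3
First 3 characters: "occ"
Remaining characters: "kp"
Concatenate remaining + first: "kp" + "occ" = "kpocc"

kpocc


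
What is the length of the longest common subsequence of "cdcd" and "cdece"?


LCS of "cdcd" and "cdece"
DP table:
           c    d    e    c    e
      0    0    0    0    0    0
  c   0    1    1    1    1    1
  d   0    1    2    2    2    2
  c   0    1    2    2    3    3
  d   0    1    2    2    3    3
LCS length = dp[4][5] = 3

3


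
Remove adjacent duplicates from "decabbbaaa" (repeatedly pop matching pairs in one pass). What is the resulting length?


Input: decabbbaaa
Stack-based adjacent duplicate removal:
  Read 'd': push. Stack: d
  Read 'e': push. Stack: de
  Read 'c': push. Stack: dec
  Read 'a': push. Stack: deca
  Read 'b': push. Stack: decab
  Read 'b': matches stack top 'b' => pop. Stack: deca
  Read 'b': push. Stack: decab
  Read 'a': push. Stack: decaba
  Read 'a': matches stack top 'a' => pop. Stack: decab
  Read 'a': push. Stack: decaba
Final stack: "decaba" (length 6)

6
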